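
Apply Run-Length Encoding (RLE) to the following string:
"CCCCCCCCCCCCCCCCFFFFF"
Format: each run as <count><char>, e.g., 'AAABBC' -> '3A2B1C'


Scanning runs left to right:
  i=0: run of 'C' x 16 -> '16C'
  i=16: run of 'F' x 5 -> '5F'

RLE = 16C5F


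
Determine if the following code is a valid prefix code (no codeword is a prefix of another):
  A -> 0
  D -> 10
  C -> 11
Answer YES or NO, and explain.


Checking each pair (does one codeword prefix another?):
  A='0' vs D='10': no prefix
  A='0' vs C='11': no prefix
  D='10' vs A='0': no prefix
  D='10' vs C='11': no prefix
  C='11' vs A='0': no prefix
  C='11' vs D='10': no prefix
No violation found over all pairs.

YES -- this is a valid prefix code. No codeword is a prefix of any other codeword.


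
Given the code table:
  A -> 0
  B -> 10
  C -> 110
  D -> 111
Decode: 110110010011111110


Decoding:
110 -> C
110 -> C
0 -> A
10 -> B
0 -> A
111 -> D
111 -> D
10 -> B


Result: CCABADDB


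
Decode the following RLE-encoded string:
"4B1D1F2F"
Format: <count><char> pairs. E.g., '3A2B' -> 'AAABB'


Expanding each <count><char> pair:
  4B -> 'BBBB'
  1D -> 'D'
  1F -> 'F'
  2F -> 'FF'

Decoded = BBBBDFFF


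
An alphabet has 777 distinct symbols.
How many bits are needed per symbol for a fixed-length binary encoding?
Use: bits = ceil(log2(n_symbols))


log2(777) = 9.6018
Bracket: 2^9 = 512 < 777 <= 2^10 = 1024
So ceil(log2(777)) = 10

bits = ceil(log2(777)) = ceil(9.6018) = 10 bits


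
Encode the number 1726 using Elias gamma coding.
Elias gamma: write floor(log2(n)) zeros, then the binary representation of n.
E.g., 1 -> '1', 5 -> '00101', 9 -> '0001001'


num_bits = floor(log2(1726)) + 1 = 11
leading_zeros = num_bits - 1 = 10
binary(1726) = 11010111110

Elias gamma(1726) = '0000000000' + '11010111110' = 000000000011010111110 (21 bits)


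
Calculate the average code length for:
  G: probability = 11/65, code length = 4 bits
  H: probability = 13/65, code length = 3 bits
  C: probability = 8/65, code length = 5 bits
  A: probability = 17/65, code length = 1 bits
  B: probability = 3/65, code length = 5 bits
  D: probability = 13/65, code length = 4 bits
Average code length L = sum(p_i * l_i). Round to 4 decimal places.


Weighted contributions p_i * l_i:
  G: (11/65) * 4 = 44/65
  H: (13/65) * 3 = 39/65
  C: (8/65) * 5 = 40/65
  A: (17/65) * 1 = 17/65
  B: (3/65) * 5 = 15/65
  D: (13/65) * 4 = 52/65
Sum = (44 + 39 + 40 + 17 + 15 + 52)/65 = 207/65

L = 207/65 = 3.1846 bits/symbol


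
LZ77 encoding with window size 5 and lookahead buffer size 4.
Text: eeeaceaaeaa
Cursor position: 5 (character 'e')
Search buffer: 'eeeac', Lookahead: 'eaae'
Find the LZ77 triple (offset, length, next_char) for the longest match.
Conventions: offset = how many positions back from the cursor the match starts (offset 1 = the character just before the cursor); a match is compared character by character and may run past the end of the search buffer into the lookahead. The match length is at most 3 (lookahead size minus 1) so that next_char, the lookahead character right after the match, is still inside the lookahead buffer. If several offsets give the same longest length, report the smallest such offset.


Try each offset into the search buffer:
  offset=1 (pos 4, char 'c'): match length 0
  offset=2 (pos 3, char 'a'): match length 0
  offset=3 (pos 2, char 'e'): match length 2
  offset=4 (pos 1, char 'e'): match length 1
  offset=5 (pos 0, char 'e'): match length 1
Longest match has length 2 at offset 3.
next_char = character at position 5 + 2 = 7 -> 'a'

Best match: offset=3, length=2 (matching 'ea' starting at position 2)
LZ77 triple: (3, 2, 'a')


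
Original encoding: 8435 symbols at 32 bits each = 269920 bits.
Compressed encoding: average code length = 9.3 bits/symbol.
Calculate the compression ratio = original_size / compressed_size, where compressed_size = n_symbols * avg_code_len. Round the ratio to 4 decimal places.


original_size = n_symbols * orig_bits = 8435 * 32 = 269920 bits
compressed_size = n_symbols * avg_code_len = 8435 * 9.3 = 78445.5 bits
ratio = original_size / compressed_size = 269920 / 78445.5 = 3.4409

Compression ratio = 3.4409


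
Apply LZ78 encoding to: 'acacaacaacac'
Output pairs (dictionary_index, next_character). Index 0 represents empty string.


LZ78 encoding steps:
Dictionary: {0: ''}
Step 1: w='' (idx 0), next='a' -> output (0, 'a'), add 'a' as idx 1
Step 2: w='' (idx 0), next='c' -> output (0, 'c'), add 'c' as idx 2
Step 3: w='a' (idx 1), next='c' -> output (1, 'c'), add 'ac' as idx 3
Step 4: w='a' (idx 1), next='a' -> output (1, 'a'), add 'aa' as idx 4
Step 5: w='c' (idx 2), next='a' -> output (2, 'a'), add 'ca' as idx 5
Step 6: w='ac' (idx 3), next='a' -> output (3, 'a'), add 'aca' as idx 6
Step 7: w='c' (idx 2), end of input -> output (2, '')


Encoded: [(0, 'a'), (0, 'c'), (1, 'c'), (1, 'a'), (2, 'a'), (3, 'a'), (2, '')]


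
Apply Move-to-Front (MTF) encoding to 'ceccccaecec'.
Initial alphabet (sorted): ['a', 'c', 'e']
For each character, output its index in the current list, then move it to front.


MTF encoding:
'c': index 1 in ['a', 'c', 'e'] -> ['c', 'a', 'e']
'e': index 2 in ['c', 'a', 'e'] -> ['e', 'c', 'a']
'c': index 1 in ['e', 'c', 'a'] -> ['c', 'e', 'a']
'c': index 0 in ['c', 'e', 'a'] -> ['c', 'e', 'a']
'c': index 0 in ['c', 'e', 'a'] -> ['c', 'e', 'a']
'c': index 0 in ['c', 'e', 'a'] -> ['c', 'e', 'a']
'a': index 2 in ['c', 'e', 'a'] -> ['a', 'c', 'e']
'e': index 2 in ['a', 'c', 'e'] -> ['e', 'a', 'c']
'c': index 2 in ['e', 'a', 'c'] -> ['c', 'e', 'a']
'e': index 1 in ['c', 'e', 'a'] -> ['e', 'c', 'a']
'c': index 1 in ['e', 'c', 'a'] -> ['c', 'e', 'a']


Output: [1, 2, 1, 0, 0, 0, 2, 2, 2, 1, 1]


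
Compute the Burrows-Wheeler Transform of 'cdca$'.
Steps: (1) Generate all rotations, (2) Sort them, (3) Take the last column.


Rotations (sorted):
  0: $cdca -> last char: a
  1: a$cdc -> last char: c
  2: ca$cd -> last char: d
  3: cdca$ -> last char: $
  4: dca$c -> last char: c


BWT = acd$c


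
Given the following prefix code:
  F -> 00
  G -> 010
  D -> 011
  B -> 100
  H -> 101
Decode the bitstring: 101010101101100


Decoding step by step:
Bits 101 -> H
Bits 010 -> G
Bits 101 -> H
Bits 101 -> H
Bits 100 -> B


Decoded message: HGHHB


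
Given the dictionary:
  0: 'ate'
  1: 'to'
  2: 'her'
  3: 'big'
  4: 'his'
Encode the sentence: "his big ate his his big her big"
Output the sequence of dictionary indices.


Look up each word in the dictionary:
  'his' -> 4
  'big' -> 3
  'ate' -> 0
  'his' -> 4
  'his' -> 4
  'big' -> 3
  'her' -> 2
  'big' -> 3

Encoded: [4, 3, 0, 4, 4, 3, 2, 3]


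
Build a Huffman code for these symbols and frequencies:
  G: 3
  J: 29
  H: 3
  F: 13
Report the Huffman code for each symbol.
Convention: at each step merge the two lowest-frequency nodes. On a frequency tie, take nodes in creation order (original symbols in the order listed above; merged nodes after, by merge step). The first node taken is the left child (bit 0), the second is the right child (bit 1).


Huffman tree construction:
Step 1: Merge G(3) + H(3) = 6
Step 2: Merge (G+H)(6) + F(13) = 19
Step 3: Merge ((G+H)+F)(19) + J(29) = 48
Read each symbol's code off the tree from the root (left child = 0, right child = 1).

Codes:
  G: 000 (length 3)
  J: 1 (length 1)
  H: 001 (length 3)
  F: 01 (length 2)
Average code length: 73/48 = 1.5208 bits/symbol


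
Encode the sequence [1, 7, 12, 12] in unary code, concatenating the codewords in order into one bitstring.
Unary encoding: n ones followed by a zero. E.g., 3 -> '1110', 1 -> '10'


Encode each number as n ones followed by a terminating 0:
  1 -> 10 (2 bits)
  7 -> 11111110 (8 bits)
  12 -> 1111111111110 (13 bits)
  12 -> 1111111111110 (13 bits)
Total length = 2 + 8 + 13 + 13 = 36 bits.

Unary([1, 7, 12, 12]) = 101111111011111111111101111111111110 (36 bits)


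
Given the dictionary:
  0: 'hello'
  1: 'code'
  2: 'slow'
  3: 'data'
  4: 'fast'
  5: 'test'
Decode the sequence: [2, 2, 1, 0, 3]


Look up each index in the dictionary:
  2 -> 'slow'
  2 -> 'slow'
  1 -> 'code'
  0 -> 'hello'
  3 -> 'data'

Decoded: "slow slow code hello data"


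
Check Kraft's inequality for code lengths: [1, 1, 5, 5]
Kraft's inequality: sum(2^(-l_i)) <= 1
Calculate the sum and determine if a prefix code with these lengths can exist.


Sum = 2^(-1) + 2^(-1) + 2^(-5) + 2^(-5)
    = 0.5 + 0.5 + 0.03125 + 0.03125
    = 34/32 = 1.0625
Since 1.0625 > 1, Kraft's inequality is NOT satisfied.
A prefix code with these lengths CANNOT exist.

Kraft sum = 1.0625. Not satisfied.


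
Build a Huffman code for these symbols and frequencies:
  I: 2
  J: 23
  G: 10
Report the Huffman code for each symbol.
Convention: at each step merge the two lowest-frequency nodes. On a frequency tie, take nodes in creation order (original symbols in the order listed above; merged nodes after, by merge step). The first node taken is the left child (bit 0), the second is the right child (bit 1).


Huffman tree construction:
Step 1: Merge I(2) + G(10) = 12
Step 2: Merge (I+G)(12) + J(23) = 35
Read each symbol's code off the tree from the root (left child = 0, right child = 1).

Codes:
  I: 00 (length 2)
  J: 1 (length 1)
  G: 01 (length 2)
Average code length: 47/35 = 1.3429 bits/symbol


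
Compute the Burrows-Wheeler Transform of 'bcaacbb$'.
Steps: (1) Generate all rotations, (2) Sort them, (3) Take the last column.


Rotations (sorted):
  0: $bcaacbb -> last char: b
  1: aacbb$bc -> last char: c
  2: acbb$bca -> last char: a
  3: b$bcaacb -> last char: b
  4: bb$bcaac -> last char: c
  5: bcaacbb$ -> last char: $
  6: caacbb$b -> last char: b
  7: cbb$bcaa -> last char: a


BWT = bcabc$ba


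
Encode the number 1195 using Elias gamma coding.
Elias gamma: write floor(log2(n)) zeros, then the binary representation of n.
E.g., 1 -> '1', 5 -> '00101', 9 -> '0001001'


num_bits = floor(log2(1195)) + 1 = 11
leading_zeros = num_bits - 1 = 10
binary(1195) = 10010101011

Elias gamma(1195) = '0000000000' + '10010101011' = 000000000010010101011 (21 bits)


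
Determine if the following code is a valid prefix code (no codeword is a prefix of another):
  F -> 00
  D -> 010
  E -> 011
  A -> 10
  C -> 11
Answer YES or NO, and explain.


Checking each pair (does one codeword prefix another?):
  F='00' vs D='010': no prefix
  F='00' vs E='011': no prefix
  F='00' vs A='10': no prefix
  F='00' vs C='11': no prefix
  D='010' vs F='00': no prefix
  D='010' vs E='011': no prefix
  D='010' vs A='10': no prefix
  D='010' vs C='11': no prefix
  E='011' vs F='00': no prefix
  E='011' vs D='010': no prefix
  E='011' vs A='10': no prefix
  E='011' vs C='11': no prefix
  A='10' vs F='00': no prefix
  A='10' vs D='010': no prefix
  A='10' vs E='011': no prefix
  A='10' vs C='11': no prefix
  C='11' vs F='00': no prefix
  C='11' vs D='010': no prefix
  C='11' vs E='011': no prefix
  C='11' vs A='10': no prefix
No violation found over all pairs.

YES -- this is a valid prefix code. No codeword is a prefix of any other codeword.


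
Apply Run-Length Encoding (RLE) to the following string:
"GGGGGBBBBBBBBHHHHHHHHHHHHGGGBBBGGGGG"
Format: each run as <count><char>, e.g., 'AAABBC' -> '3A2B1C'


Scanning runs left to right:
  i=0: run of 'G' x 5 -> '5G'
  i=5: run of 'B' x 8 -> '8B'
  i=13: run of 'H' x 12 -> '12H'
  i=25: run of 'G' x 3 -> '3G'
  i=28: run of 'B' x 3 -> '3B'
  i=31: run of 'G' x 5 -> '5G'

RLE = 5G8B12H3G3B5G


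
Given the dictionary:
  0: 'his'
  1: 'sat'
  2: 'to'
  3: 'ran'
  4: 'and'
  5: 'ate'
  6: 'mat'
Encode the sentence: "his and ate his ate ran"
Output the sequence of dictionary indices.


Look up each word in the dictionary:
  'his' -> 0
  'and' -> 4
  'ate' -> 5
  'his' -> 0
  'ate' -> 5
  'ran' -> 3

Encoded: [0, 4, 5, 0, 5, 3]


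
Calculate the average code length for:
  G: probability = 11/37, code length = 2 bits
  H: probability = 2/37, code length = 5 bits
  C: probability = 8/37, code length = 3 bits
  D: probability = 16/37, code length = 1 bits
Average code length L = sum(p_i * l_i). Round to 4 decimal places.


Weighted contributions p_i * l_i:
  G: (11/37) * 2 = 22/37
  H: (2/37) * 5 = 10/37
  C: (8/37) * 3 = 24/37
  D: (16/37) * 1 = 16/37
Sum = (22 + 10 + 24 + 16)/37 = 72/37

L = 72/37 = 1.9459 bits/symbol


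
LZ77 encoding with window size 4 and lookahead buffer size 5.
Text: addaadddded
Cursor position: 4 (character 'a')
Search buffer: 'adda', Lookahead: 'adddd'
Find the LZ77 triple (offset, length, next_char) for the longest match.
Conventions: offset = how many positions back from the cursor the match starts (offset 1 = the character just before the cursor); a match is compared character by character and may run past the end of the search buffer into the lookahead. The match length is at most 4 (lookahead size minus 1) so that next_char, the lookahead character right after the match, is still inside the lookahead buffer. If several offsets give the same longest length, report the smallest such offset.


Try each offset into the search buffer:
  offset=1 (pos 3, char 'a'): match length 1
  offset=2 (pos 2, char 'd'): match length 0
  offset=3 (pos 1, char 'd'): match length 0
  offset=4 (pos 0, char 'a'): match length 3
Longest match has length 3 at offset 4.
next_char = character at position 4 + 3 = 7 -> 'd'

Best match: offset=4, length=3 (matching 'add' starting at position 0)
LZ77 triple: (4, 3, 'd')


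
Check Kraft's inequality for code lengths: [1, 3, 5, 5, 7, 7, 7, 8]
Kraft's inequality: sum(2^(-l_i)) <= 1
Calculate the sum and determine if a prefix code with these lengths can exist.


Sum = 2^(-1) + 2^(-3) + 2^(-5) + 2^(-5) + 2^(-7) + 2^(-7) + 2^(-7) + 2^(-8)
    = 0.5 + 0.125 + 0.03125 + 0.03125 + 0.0078125 + 0.0078125 + 0.0078125 + 0.00390625
    = 183/256 = 0.71484375
Since 0.71484375 <= 1, Kraft's inequality IS satisfied.
A prefix code with these lengths CAN exist.

Kraft sum = 0.71484375. Satisfied.


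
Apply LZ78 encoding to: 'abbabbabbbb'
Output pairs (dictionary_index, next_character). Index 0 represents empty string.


LZ78 encoding steps:
Dictionary: {0: ''}
Step 1: w='' (idx 0), next='a' -> output (0, 'a'), add 'a' as idx 1
Step 2: w='' (idx 0), next='b' -> output (0, 'b'), add 'b' as idx 2
Step 3: w='b' (idx 2), next='a' -> output (2, 'a'), add 'ba' as idx 3
Step 4: w='b' (idx 2), next='b' -> output (2, 'b'), add 'bb' as idx 4
Step 5: w='a' (idx 1), next='b' -> output (1, 'b'), add 'ab' as idx 5
Step 6: w='bb' (idx 4), next='b' -> output (4, 'b'), add 'bbb' as idx 6


Encoded: [(0, 'a'), (0, 'b'), (2, 'a'), (2, 'b'), (1, 'b'), (4, 'b')]


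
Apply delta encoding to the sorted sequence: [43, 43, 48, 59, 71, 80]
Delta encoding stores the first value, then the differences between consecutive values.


First value: 43
Deltas:
  43 - 43 = 0
  48 - 43 = 5
  59 - 48 = 11
  71 - 59 = 12
  80 - 71 = 9


Delta encoded: [43, 0, 5, 11, 12, 9]


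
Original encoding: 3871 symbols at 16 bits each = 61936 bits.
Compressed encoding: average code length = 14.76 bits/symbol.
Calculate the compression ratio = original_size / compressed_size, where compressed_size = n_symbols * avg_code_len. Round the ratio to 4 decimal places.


original_size = n_symbols * orig_bits = 3871 * 16 = 61936 bits
compressed_size = n_symbols * avg_code_len = 3871 * 14.76 = 57135.96 bits
ratio = original_size / compressed_size = 61936 / 57135.96 = 1.084

Compression ratio = 1.084


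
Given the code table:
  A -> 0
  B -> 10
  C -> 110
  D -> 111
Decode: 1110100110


Decoding:
111 -> D
0 -> A
10 -> B
0 -> A
110 -> C


Result: DABAC


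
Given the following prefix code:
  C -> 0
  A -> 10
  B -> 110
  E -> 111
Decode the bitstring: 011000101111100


Decoding step by step:
Bits 0 -> C
Bits 110 -> B
Bits 0 -> C
Bits 0 -> C
Bits 10 -> A
Bits 111 -> E
Bits 110 -> B
Bits 0 -> C


Decoded message: CBCCAEBC


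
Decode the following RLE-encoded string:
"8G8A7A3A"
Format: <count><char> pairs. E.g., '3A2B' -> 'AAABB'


Expanding each <count><char> pair:
  8G -> 'GGGGGGGG'
  8A -> 'AAAAAAAA'
  7A -> 'AAAAAAA'
  3A -> 'AAA'

Decoded = GGGGGGGGAAAAAAAAAAAAAAAAAA


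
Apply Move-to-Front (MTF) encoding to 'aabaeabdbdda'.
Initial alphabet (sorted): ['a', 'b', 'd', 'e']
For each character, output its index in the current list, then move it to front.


MTF encoding:
'a': index 0 in ['a', 'b', 'd', 'e'] -> ['a', 'b', 'd', 'e']
'a': index 0 in ['a', 'b', 'd', 'e'] -> ['a', 'b', 'd', 'e']
'b': index 1 in ['a', 'b', 'd', 'e'] -> ['b', 'a', 'd', 'e']
'a': index 1 in ['b', 'a', 'd', 'e'] -> ['a', 'b', 'd', 'e']
'e': index 3 in ['a', 'b', 'd', 'e'] -> ['e', 'a', 'b', 'd']
'a': index 1 in ['e', 'a', 'b', 'd'] -> ['a', 'e', 'b', 'd']
'b': index 2 in ['a', 'e', 'b', 'd'] -> ['b', 'a', 'e', 'd']
'd': index 3 in ['b', 'a', 'e', 'd'] -> ['d', 'b', 'a', 'e']
'b': index 1 in ['d', 'b', 'a', 'e'] -> ['b', 'd', 'a', 'e']
'd': index 1 in ['b', 'd', 'a', 'e'] -> ['d', 'b', 'a', 'e']
'd': index 0 in ['d', 'b', 'a', 'e'] -> ['d', 'b', 'a', 'e']
'a': index 2 in ['d', 'b', 'a', 'e'] -> ['a', 'd', 'b', 'e']


Output: [0, 0, 1, 1, 3, 1, 2, 3, 1, 1, 0, 2]


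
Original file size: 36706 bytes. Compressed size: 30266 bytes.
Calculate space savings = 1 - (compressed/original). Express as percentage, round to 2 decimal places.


ratio = compressed/original = 30266/36706 = 0.824552
savings = 1 - ratio = 1 - 0.824552 = 0.175448
as a percentage: 0.175448 * 100 = 17.54%

Space savings = 1 - 30266/36706 = 17.54%


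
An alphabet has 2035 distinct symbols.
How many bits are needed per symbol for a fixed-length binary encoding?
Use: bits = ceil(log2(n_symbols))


log2(2035) = 10.9908
Bracket: 2^10 = 1024 < 2035 <= 2^11 = 2048
So ceil(log2(2035)) = 11

bits = ceil(log2(2035)) = ceil(10.9908) = 11 bits


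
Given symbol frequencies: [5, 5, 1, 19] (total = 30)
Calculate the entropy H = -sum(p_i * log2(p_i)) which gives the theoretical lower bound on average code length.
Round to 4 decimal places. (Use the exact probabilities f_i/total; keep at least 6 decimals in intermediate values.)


Per-symbol terms -p_i * log2(p_i) with p_i = f_i/30:
  p = 5/30 = 0.166667: log2(p) = -2.584963, -p*log2(p) = 0.430827
  p = 5/30 = 0.166667: log2(p) = -2.584963, -p*log2(p) = 0.430827
  p = 1/30 = 0.033333: log2(p) = -4.906891, -p*log2(p) = 0.163563
  p = 19/30 = 0.633333: log2(p) = -0.658963, -p*log2(p) = 0.417343
H = 0.430827 + 0.430827 + 0.163563 + 0.417343 = 1.442560

H = 1.4426 bits/symbol


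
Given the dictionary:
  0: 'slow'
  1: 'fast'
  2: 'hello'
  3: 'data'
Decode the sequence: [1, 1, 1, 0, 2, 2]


Look up each index in the dictionary:
  1 -> 'fast'
  1 -> 'fast'
  1 -> 'fast'
  0 -> 'slow'
  2 -> 'hello'
  2 -> 'hello'

Decoded: "fast fast fast slow hello hello"


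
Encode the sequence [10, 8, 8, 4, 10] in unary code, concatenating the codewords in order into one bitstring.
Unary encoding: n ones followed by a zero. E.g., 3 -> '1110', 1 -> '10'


Encode each number as n ones followed by a terminating 0:
  10 -> 11111111110 (11 bits)
  8 -> 111111110 (9 bits)
  8 -> 111111110 (9 bits)
  4 -> 11110 (5 bits)
  10 -> 11111111110 (11 bits)
Total length = 11 + 9 + 9 + 5 + 11 = 45 bits.

Unary([10, 8, 8, 4, 10]) = 111111111101111111101111111101111011111111110 (45 bits)


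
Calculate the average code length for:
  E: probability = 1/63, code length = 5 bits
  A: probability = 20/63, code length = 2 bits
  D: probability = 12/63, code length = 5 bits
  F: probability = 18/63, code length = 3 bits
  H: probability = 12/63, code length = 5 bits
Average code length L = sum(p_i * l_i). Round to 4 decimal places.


Weighted contributions p_i * l_i:
  E: (1/63) * 5 = 5/63
  A: (20/63) * 2 = 40/63
  D: (12/63) * 5 = 60/63
  F: (18/63) * 3 = 54/63
  H: (12/63) * 5 = 60/63
Sum = (5 + 40 + 60 + 54 + 60)/63 = 219/63

L = 219/63 = 3.4762 bits/symbol


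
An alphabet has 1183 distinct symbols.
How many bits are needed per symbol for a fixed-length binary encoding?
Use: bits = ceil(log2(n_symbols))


log2(1183) = 10.2082
Bracket: 2^10 = 1024 < 1183 <= 2^11 = 2048
So ceil(log2(1183)) = 11

bits = ceil(log2(1183)) = ceil(10.2082) = 11 bits


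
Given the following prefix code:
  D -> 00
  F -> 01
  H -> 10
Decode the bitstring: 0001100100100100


Decoding step by step:
Bits 00 -> D
Bits 01 -> F
Bits 10 -> H
Bits 01 -> F
Bits 00 -> D
Bits 10 -> H
Bits 01 -> F
Bits 00 -> D


Decoded message: DFHFDHFD


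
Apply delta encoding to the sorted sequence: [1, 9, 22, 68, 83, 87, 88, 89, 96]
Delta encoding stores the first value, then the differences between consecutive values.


First value: 1
Deltas:
  9 - 1 = 8
  22 - 9 = 13
  68 - 22 = 46
  83 - 68 = 15
  87 - 83 = 4
  88 - 87 = 1
  89 - 88 = 1
  96 - 89 = 7


Delta encoded: [1, 8, 13, 46, 15, 4, 1, 1, 7]


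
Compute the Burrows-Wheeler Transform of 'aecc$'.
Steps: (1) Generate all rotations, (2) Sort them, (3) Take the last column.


Rotations (sorted):
  0: $aecc -> last char: c
  1: aecc$ -> last char: $
  2: c$aec -> last char: c
  3: cc$ae -> last char: e
  4: ecc$a -> last char: a


BWT = c$cea


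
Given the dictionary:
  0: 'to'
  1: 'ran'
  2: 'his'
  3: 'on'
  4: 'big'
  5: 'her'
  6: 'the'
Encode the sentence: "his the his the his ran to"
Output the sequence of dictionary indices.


Look up each word in the dictionary:
  'his' -> 2
  'the' -> 6
  'his' -> 2
  'the' -> 6
  'his' -> 2
  'ran' -> 1
  'to' -> 0

Encoded: [2, 6, 2, 6, 2, 1, 0]


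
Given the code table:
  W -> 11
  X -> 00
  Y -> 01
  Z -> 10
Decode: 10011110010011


Decoding:
10 -> Z
01 -> Y
11 -> W
10 -> Z
01 -> Y
00 -> X
11 -> W


Result: ZYWZYXW


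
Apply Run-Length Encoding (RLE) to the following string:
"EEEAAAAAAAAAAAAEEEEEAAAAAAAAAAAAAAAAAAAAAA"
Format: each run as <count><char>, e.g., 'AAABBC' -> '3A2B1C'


Scanning runs left to right:
  i=0: run of 'E' x 3 -> '3E'
  i=3: run of 'A' x 12 -> '12A'
  i=15: run of 'E' x 5 -> '5E'
  i=20: run of 'A' x 22 -> '22A'

RLE = 3E12A5E22A


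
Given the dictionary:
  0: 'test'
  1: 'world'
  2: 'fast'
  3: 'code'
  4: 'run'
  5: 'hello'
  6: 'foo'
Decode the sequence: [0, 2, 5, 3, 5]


Look up each index in the dictionary:
  0 -> 'test'
  2 -> 'fast'
  5 -> 'hello'
  3 -> 'code'
  5 -> 'hello'

Decoded: "test fast hello code hello"


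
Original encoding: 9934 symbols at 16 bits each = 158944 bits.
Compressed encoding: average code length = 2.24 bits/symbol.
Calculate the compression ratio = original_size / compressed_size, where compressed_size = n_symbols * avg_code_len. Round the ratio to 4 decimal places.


original_size = n_symbols * orig_bits = 9934 * 16 = 158944 bits
compressed_size = n_symbols * avg_code_len = 9934 * 2.24 = 22252.16 bits
ratio = original_size / compressed_size = 158944 / 22252.16 = 7.1429

Compression ratio = 7.1429


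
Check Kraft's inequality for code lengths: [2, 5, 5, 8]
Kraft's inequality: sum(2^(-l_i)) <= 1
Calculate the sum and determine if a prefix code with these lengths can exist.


Sum = 2^(-2) + 2^(-5) + 2^(-5) + 2^(-8)
    = 0.25 + 0.03125 + 0.03125 + 0.00390625
    = 81/256 = 0.31640625
Since 0.31640625 <= 1, Kraft's inequality IS satisfied.
A prefix code with these lengths CAN exist.

Kraft sum = 0.31640625. Satisfied.


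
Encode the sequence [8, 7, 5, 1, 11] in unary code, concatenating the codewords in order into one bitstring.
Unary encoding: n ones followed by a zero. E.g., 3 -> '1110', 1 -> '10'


Encode each number as n ones followed by a terminating 0:
  8 -> 111111110 (9 bits)
  7 -> 11111110 (8 bits)
  5 -> 111110 (6 bits)
  1 -> 10 (2 bits)
  11 -> 111111111110 (12 bits)
Total length = 9 + 8 + 6 + 2 + 12 = 37 bits.

Unary([8, 7, 5, 1, 11]) = 1111111101111111011111010111111111110 (37 bits)


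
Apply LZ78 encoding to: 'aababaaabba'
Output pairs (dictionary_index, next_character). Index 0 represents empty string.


LZ78 encoding steps:
Dictionary: {0: ''}
Step 1: w='' (idx 0), next='a' -> output (0, 'a'), add 'a' as idx 1
Step 2: w='a' (idx 1), next='b' -> output (1, 'b'), add 'ab' as idx 2
Step 3: w='ab' (idx 2), next='a' -> output (2, 'a'), add 'aba' as idx 3
Step 4: w='a' (idx 1), next='a' -> output (1, 'a'), add 'aa' as idx 4
Step 5: w='' (idx 0), next='b' -> output (0, 'b'), add 'b' as idx 5
Step 6: w='b' (idx 5), next='a' -> output (5, 'a'), add 'ba' as idx 6


Encoded: [(0, 'a'), (1, 'b'), (2, 'a'), (1, 'a'), (0, 'b'), (5, 'a')]


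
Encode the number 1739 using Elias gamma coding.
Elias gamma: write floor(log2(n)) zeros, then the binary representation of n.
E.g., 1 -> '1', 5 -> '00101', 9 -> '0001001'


num_bits = floor(log2(1739)) + 1 = 11
leading_zeros = num_bits - 1 = 10
binary(1739) = 11011001011

Elias gamma(1739) = '0000000000' + '11011001011' = 000000000011011001011 (21 bits)


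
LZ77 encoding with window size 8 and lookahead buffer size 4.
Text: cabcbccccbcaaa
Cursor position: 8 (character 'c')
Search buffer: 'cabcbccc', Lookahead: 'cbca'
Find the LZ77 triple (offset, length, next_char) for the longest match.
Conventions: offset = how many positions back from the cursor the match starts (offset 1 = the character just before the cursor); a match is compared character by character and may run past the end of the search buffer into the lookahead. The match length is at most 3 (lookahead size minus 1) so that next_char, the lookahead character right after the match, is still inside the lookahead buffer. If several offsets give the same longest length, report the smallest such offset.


Try each offset into the search buffer:
  offset=1 (pos 7, char 'c'): match length 1
  offset=2 (pos 6, char 'c'): match length 1
  offset=3 (pos 5, char 'c'): match length 1
  offset=4 (pos 4, char 'b'): match length 0
  offset=5 (pos 3, char 'c'): match length 3
  offset=6 (pos 2, char 'b'): match length 0
  offset=7 (pos 1, char 'a'): match length 0
  offset=8 (pos 0, char 'c'): match length 1
Longest match has length 3 at offset 5.
next_char = character at position 8 + 3 = 11 -> 'a'

Best match: offset=5, length=3 (matching 'cbc' starting at position 3)
LZ77 triple: (5, 3, 'a')


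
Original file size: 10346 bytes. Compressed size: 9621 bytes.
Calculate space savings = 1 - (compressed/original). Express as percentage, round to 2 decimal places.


ratio = compressed/original = 9621/10346 = 0.929925
savings = 1 - ratio = 1 - 0.929925 = 0.070075
as a percentage: 0.070075 * 100 = 7.01%

Space savings = 1 - 9621/10346 = 7.01%


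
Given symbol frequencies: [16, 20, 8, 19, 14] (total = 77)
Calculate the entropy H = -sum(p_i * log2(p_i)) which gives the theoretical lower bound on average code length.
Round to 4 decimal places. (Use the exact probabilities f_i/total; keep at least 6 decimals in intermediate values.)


Per-symbol terms -p_i * log2(p_i) with p_i = f_i/77:
  p = 16/77 = 0.207792: log2(p) = -2.266787, -p*log2(p) = 0.471021
  p = 20/77 = 0.259740: log2(p) = -1.944858, -p*log2(p) = 0.505158
  p = 8/77 = 0.103896: log2(p) = -3.266787, -p*log2(p) = 0.339406
  p = 19/77 = 0.246753: log2(p) = -2.018859, -p*log2(p) = 0.498160
  p = 14/77 = 0.181818: log2(p) = -2.459432, -p*log2(p) = 0.447169
H = 0.471021 + 0.505158 + 0.339406 + 0.498160 + 0.447169 = 2.260914

H = 2.2609 bits/symbol


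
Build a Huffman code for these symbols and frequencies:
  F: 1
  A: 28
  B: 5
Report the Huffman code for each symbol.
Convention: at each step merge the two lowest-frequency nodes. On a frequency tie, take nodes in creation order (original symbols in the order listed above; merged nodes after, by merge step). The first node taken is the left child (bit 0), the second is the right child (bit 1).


Huffman tree construction:
Step 1: Merge F(1) + B(5) = 6
Step 2: Merge (F+B)(6) + A(28) = 34
Read each symbol's code off the tree from the root (left child = 0, right child = 1).

Codes:
  F: 00 (length 2)
  A: 1 (length 1)
  B: 01 (length 2)
Average code length: 40/34 = 1.1765 bits/symbol


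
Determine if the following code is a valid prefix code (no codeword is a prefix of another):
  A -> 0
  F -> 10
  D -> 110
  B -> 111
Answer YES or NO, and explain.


Checking each pair (does one codeword prefix another?):
  A='0' vs F='10': no prefix
  A='0' vs D='110': no prefix
  A='0' vs B='111': no prefix
  F='10' vs A='0': no prefix
  F='10' vs D='110': no prefix
  F='10' vs B='111': no prefix
  D='110' vs A='0': no prefix
  D='110' vs F='10': no prefix
  D='110' vs B='111': no prefix
  B='111' vs A='0': no prefix
  B='111' vs F='10': no prefix
  B='111' vs D='110': no prefix
No violation found over all pairs.

YES -- this is a valid prefix code. No codeword is a prefix of any other codeword.


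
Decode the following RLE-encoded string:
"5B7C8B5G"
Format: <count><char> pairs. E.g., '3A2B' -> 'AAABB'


Expanding each <count><char> pair:
  5B -> 'BBBBB'
  7C -> 'CCCCCCC'
  8B -> 'BBBBBBBB'
  5G -> 'GGGGG'

Decoded = BBBBBCCCCCCCBBBBBBBBGGGGG


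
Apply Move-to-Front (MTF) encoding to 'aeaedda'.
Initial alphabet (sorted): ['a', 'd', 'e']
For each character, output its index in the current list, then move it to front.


MTF encoding:
'a': index 0 in ['a', 'd', 'e'] -> ['a', 'd', 'e']
'e': index 2 in ['a', 'd', 'e'] -> ['e', 'a', 'd']
'a': index 1 in ['e', 'a', 'd'] -> ['a', 'e', 'd']
'e': index 1 in ['a', 'e', 'd'] -> ['e', 'a', 'd']
'd': index 2 in ['e', 'a', 'd'] -> ['d', 'e', 'a']
'd': index 0 in ['d', 'e', 'a'] -> ['d', 'e', 'a']
'a': index 2 in ['d', 'e', 'a'] -> ['a', 'd', 'e']


Output: [0, 2, 1, 1, 2, 0, 2]


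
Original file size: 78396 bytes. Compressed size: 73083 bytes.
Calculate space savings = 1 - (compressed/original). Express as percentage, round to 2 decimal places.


ratio = compressed/original = 73083/78396 = 0.932229
savings = 1 - ratio = 1 - 0.932229 = 0.067771
as a percentage: 0.067771 * 100 = 6.78%

Space savings = 1 - 73083/78396 = 6.78%


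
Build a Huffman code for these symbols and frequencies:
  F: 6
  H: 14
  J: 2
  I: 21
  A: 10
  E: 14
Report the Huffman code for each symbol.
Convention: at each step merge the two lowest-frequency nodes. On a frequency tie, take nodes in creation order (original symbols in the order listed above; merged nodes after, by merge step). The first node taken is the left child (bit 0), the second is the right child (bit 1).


Huffman tree construction:
Step 1: Merge J(2) + F(6) = 8
Step 2: Merge (J+F)(8) + A(10) = 18
Step 3: Merge H(14) + E(14) = 28
Step 4: Merge ((J+F)+A)(18) + I(21) = 39
Step 5: Merge (H+E)(28) + (((J+F)+A)+I)(39) = 67
Read each symbol's code off the tree from the root (left child = 0, right child = 1).

Codes:
  F: 1001 (length 4)
  H: 00 (length 2)
  J: 1000 (length 4)
  I: 11 (length 2)
  A: 101 (length 3)
  E: 01 (length 2)
Average code length: 160/67 = 2.3881 bits/symbol


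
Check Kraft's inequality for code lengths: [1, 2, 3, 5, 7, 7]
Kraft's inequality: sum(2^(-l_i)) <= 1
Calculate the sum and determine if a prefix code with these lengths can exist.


Sum = 2^(-1) + 2^(-2) + 2^(-3) + 2^(-5) + 2^(-7) + 2^(-7)
    = 0.5 + 0.25 + 0.125 + 0.03125 + 0.0078125 + 0.0078125
    = 118/128 = 0.921875
Since 0.921875 <= 1, Kraft's inequality IS satisfied.
A prefix code with these lengths CAN exist.

Kraft sum = 0.921875. Satisfied.


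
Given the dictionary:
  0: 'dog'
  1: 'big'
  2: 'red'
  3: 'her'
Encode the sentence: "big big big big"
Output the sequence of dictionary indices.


Look up each word in the dictionary:
  'big' -> 1
  'big' -> 1
  'big' -> 1
  'big' -> 1

Encoded: [1, 1, 1, 1]


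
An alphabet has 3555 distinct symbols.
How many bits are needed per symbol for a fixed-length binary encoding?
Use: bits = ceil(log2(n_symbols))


log2(3555) = 11.7956
Bracket: 2^11 = 2048 < 3555 <= 2^12 = 4096
So ceil(log2(3555)) = 12

bits = ceil(log2(3555)) = ceil(11.7956) = 12 bits


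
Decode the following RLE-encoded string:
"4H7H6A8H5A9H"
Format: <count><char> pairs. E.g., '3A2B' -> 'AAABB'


Expanding each <count><char> pair:
  4H -> 'HHHH'
  7H -> 'HHHHHHH'
  6A -> 'AAAAAA'
  8H -> 'HHHHHHHH'
  5A -> 'AAAAA'
  9H -> 'HHHHHHHHH'

Decoded = HHHHHHHHHHHAAAAAAHHHHHHHHAAAAAHHHHHHHHH


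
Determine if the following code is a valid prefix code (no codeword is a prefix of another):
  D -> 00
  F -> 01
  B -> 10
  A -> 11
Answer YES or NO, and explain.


Checking each pair (does one codeword prefix another?):
  D='00' vs F='01': no prefix
  D='00' vs B='10': no prefix
  D='00' vs A='11': no prefix
  F='01' vs D='00': no prefix
  F='01' vs B='10': no prefix
  F='01' vs A='11': no prefix
  B='10' vs D='00': no prefix
  B='10' vs F='01': no prefix
  B='10' vs A='11': no prefix
  A='11' vs D='00': no prefix
  A='11' vs F='01': no prefix
  A='11' vs B='10': no prefix
No violation found over all pairs.

YES -- this is a valid prefix code. No codeword is a prefix of any other codeword.


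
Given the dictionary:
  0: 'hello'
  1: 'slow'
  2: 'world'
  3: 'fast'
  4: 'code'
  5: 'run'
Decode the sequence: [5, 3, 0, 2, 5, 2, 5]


Look up each index in the dictionary:
  5 -> 'run'
  3 -> 'fast'
  0 -> 'hello'
  2 -> 'world'
  5 -> 'run'
  2 -> 'world'
  5 -> 'run'

Decoded: "run fast hello world run world run"


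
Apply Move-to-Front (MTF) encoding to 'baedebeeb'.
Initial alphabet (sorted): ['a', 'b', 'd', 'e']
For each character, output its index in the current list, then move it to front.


MTF encoding:
'b': index 1 in ['a', 'b', 'd', 'e'] -> ['b', 'a', 'd', 'e']
'a': index 1 in ['b', 'a', 'd', 'e'] -> ['a', 'b', 'd', 'e']
'e': index 3 in ['a', 'b', 'd', 'e'] -> ['e', 'a', 'b', 'd']
'd': index 3 in ['e', 'a', 'b', 'd'] -> ['d', 'e', 'a', 'b']
'e': index 1 in ['d', 'e', 'a', 'b'] -> ['e', 'd', 'a', 'b']
'b': index 3 in ['e', 'd', 'a', 'b'] -> ['b', 'e', 'd', 'a']
'e': index 1 in ['b', 'e', 'd', 'a'] -> ['e', 'b', 'd', 'a']
'e': index 0 in ['e', 'b', 'd', 'a'] -> ['e', 'b', 'd', 'a']
'b': index 1 in ['e', 'b', 'd', 'a'] -> ['b', 'e', 'd', 'a']


Output: [1, 1, 3, 3, 1, 3, 1, 0, 1]


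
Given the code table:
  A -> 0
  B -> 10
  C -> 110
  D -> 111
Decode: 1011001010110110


Decoding:
10 -> B
110 -> C
0 -> A
10 -> B
10 -> B
110 -> C
110 -> C


Result: BCABBCC


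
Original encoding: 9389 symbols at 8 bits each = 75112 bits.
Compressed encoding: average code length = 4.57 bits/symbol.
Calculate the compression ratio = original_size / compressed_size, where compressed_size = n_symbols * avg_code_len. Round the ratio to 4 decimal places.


original_size = n_symbols * orig_bits = 9389 * 8 = 75112 bits
compressed_size = n_symbols * avg_code_len = 9389 * 4.57 = 42907.73 bits
ratio = original_size / compressed_size = 75112 / 42907.73 = 1.7505

Compression ratio = 1.7505


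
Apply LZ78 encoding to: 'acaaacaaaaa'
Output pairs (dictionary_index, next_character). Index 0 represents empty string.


LZ78 encoding steps:
Dictionary: {0: ''}
Step 1: w='' (idx 0), next='a' -> output (0, 'a'), add 'a' as idx 1
Step 2: w='' (idx 0), next='c' -> output (0, 'c'), add 'c' as idx 2
Step 3: w='a' (idx 1), next='a' -> output (1, 'a'), add 'aa' as idx 3
Step 4: w='a' (idx 1), next='c' -> output (1, 'c'), add 'ac' as idx 4
Step 5: w='aa' (idx 3), next='a' -> output (3, 'a'), add 'aaa' as idx 5
Step 6: w='aa' (idx 3), end of input -> output (3, '')


Encoded: [(0, 'a'), (0, 'c'), (1, 'a'), (1, 'c'), (3, 'a'), (3, '')]


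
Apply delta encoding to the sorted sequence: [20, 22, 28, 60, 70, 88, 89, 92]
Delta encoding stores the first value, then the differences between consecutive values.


First value: 20
Deltas:
  22 - 20 = 2
  28 - 22 = 6
  60 - 28 = 32
  70 - 60 = 10
  88 - 70 = 18
  89 - 88 = 1
  92 - 89 = 3


Delta encoded: [20, 2, 6, 32, 10, 18, 1, 3]


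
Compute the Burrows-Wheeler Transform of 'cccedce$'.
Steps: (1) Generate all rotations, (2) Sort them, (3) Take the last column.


Rotations (sorted):
  0: $cccedce -> last char: e
  1: cccedce$ -> last char: $
  2: ccedce$c -> last char: c
  3: ce$ccced -> last char: d
  4: cedce$cc -> last char: c
  5: dce$ccce -> last char: e
  6: e$cccedc -> last char: c
  7: edce$ccc -> last char: c


BWT = e$cdcecc


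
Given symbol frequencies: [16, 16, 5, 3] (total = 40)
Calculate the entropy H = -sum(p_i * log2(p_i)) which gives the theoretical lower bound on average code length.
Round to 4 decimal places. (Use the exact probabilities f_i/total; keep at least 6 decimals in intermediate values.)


Per-symbol terms -p_i * log2(p_i) with p_i = f_i/40:
  p = 16/40 = 0.400000: log2(p) = -1.321928, -p*log2(p) = 0.528771
  p = 16/40 = 0.400000: log2(p) = -1.321928, -p*log2(p) = 0.528771
  p = 5/40 = 0.125000: log2(p) = -3.000000, -p*log2(p) = 0.375000
  p = 3/40 = 0.075000: log2(p) = -3.736966, -p*log2(p) = 0.280272
H = 0.528771 + 0.528771 + 0.375000 + 0.280272 = 1.712814

H = 1.7128 bits/symbol


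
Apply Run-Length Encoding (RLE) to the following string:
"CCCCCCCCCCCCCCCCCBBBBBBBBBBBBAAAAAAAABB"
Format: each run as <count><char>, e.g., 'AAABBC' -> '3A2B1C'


Scanning runs left to right:
  i=0: run of 'C' x 17 -> '17C'
  i=17: run of 'B' x 12 -> '12B'
  i=29: run of 'A' x 8 -> '8A'
  i=37: run of 'B' x 2 -> '2B'

RLE = 17C12B8A2B


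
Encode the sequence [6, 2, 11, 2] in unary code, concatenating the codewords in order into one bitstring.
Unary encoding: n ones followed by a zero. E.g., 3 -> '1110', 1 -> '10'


Encode each number as n ones followed by a terminating 0:
  6 -> 1111110 (7 bits)
  2 -> 110 (3 bits)
  11 -> 111111111110 (12 bits)
  2 -> 110 (3 bits)
Total length = 7 + 3 + 12 + 3 = 25 bits.

Unary([6, 2, 11, 2]) = 1111110110111111111110110 (25 bits)


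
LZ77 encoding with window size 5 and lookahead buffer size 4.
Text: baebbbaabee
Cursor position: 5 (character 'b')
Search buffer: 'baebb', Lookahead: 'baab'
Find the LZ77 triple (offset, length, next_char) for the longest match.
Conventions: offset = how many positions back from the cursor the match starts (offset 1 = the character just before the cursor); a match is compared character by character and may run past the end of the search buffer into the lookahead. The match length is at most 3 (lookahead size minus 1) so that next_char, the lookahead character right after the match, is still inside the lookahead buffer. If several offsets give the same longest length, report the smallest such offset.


Try each offset into the search buffer:
  offset=1 (pos 4, char 'b'): match length 1
  offset=2 (pos 3, char 'b'): match length 1
  offset=3 (pos 2, char 'e'): match length 0
  offset=4 (pos 1, char 'a'): match length 0
  offset=5 (pos 0, char 'b'): match length 2
Longest match has length 2 at offset 5.
next_char = character at position 5 + 2 = 7 -> 'a'

Best match: offset=5, length=2 (matching 'ba' starting at position 0)
LZ77 triple: (5, 2, 'a')


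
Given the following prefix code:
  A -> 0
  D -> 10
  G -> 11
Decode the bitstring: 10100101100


Decoding step by step:
Bits 10 -> D
Bits 10 -> D
Bits 0 -> A
Bits 10 -> D
Bits 11 -> G
Bits 0 -> A
Bits 0 -> A


Decoded message: DDADGAA


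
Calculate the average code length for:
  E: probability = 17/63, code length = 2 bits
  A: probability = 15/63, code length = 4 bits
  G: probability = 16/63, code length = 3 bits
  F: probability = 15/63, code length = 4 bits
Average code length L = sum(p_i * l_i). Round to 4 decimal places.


Weighted contributions p_i * l_i:
  E: (17/63) * 2 = 34/63
  A: (15/63) * 4 = 60/63
  G: (16/63) * 3 = 48/63
  F: (15/63) * 4 = 60/63
Sum = (34 + 60 + 48 + 60)/63 = 202/63

L = 202/63 = 3.2063 bits/symbol


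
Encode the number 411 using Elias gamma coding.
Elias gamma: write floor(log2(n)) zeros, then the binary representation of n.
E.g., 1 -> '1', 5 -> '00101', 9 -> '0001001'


num_bits = floor(log2(411)) + 1 = 9
leading_zeros = num_bits - 1 = 8
binary(411) = 110011011

Elias gamma(411) = '00000000' + '110011011' = 00000000110011011 (17 bits)


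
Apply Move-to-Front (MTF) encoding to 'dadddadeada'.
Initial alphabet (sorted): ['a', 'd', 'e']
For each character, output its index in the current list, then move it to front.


MTF encoding:
'd': index 1 in ['a', 'd', 'e'] -> ['d', 'a', 'e']
'a': index 1 in ['d', 'a', 'e'] -> ['a', 'd', 'e']
'd': index 1 in ['a', 'd', 'e'] -> ['d', 'a', 'e']
'd': index 0 in ['d', 'a', 'e'] -> ['d', 'a', 'e']
'd': index 0 in ['d', 'a', 'e'] -> ['d', 'a', 'e']
'a': index 1 in ['d', 'a', 'e'] -> ['a', 'd', 'e']
'd': index 1 in ['a', 'd', 'e'] -> ['d', 'a', 'e']
'e': index 2 in ['d', 'a', 'e'] -> ['e', 'd', 'a']
'a': index 2 in ['e', 'd', 'a'] -> ['a', 'e', 'd']
'd': index 2 in ['a', 'e', 'd'] -> ['d', 'a', 'e']
'a': index 1 in ['d', 'a', 'e'] -> ['a', 'd', 'e']


Output: [1, 1, 1, 0, 0, 1, 1, 2, 2, 2, 1]
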